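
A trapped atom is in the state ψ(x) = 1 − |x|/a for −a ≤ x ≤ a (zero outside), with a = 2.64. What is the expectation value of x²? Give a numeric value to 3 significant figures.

⟨x²⟩ = ∫ x²·|ψ|² dx / ∫|ψ|² dx (integrals over the domain).
ψ is even, so ∫ over [−a, a] = 2∫₀ᵃ with ψ = 1 − x/a there: ∫₀ᵃ (1 − x/a)² dx = a/3, ∫₀ᵃ x²(1 − x/a)² dx = a³/30, ∫₀ᵃ x⁴(1 − x/a)² dx = a⁵/105.
State is unnormalized: ∫|ψ|² dx = 1.7600, and ∫ψ*·x²·ψ dx = 1.2266, so ⟨x²⟩ = 1.2266 / 1.7600.
⟨x²⟩ = 0.69696.

0.697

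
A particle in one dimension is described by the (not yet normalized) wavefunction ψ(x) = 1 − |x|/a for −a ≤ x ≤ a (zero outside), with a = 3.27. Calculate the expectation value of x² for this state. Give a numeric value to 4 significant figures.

⟨x²⟩ = ∫ x²·|ψ|² dx / ∫|ψ|² dx (integrals over the domain).
ψ is even, so ∫ over [−a, a] = 2∫₀ᵃ with ψ = 1 − x/a there: ∫₀ᵃ (1 − x/a)² dx = a/3, ∫₀ᵃ x²(1 − x/a)² dx = a³/30, ∫₀ᵃ x⁴(1 − x/a)² dx = a⁵/105.
State is unnormalized: ∫|ψ|² dx = 2.1800, and ∫ψ*·x²·ψ dx = 2.3311, so ⟨x²⟩ = 2.3311 / 2.1800.
⟨x²⟩ = 1.0693.

1.069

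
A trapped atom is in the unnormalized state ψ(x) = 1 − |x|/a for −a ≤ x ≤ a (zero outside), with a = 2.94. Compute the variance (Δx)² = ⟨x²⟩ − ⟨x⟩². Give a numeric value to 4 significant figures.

0.8644

Compute ⟨x⟩ and ⟨x²⟩ separately, then (Δx)² = ⟨x²⟩ − ⟨x⟩².
ψ is even, so ∫ over [−a, a] = 2∫₀ᵃ with ψ = 1 − x/a there: ∫₀ᵃ (1 − x/a)² dx = a/3, ∫₀ᵃ x²(1 − x/a)² dx = a³/30, ∫₀ᵃ x⁴(1 − x/a)² dx = a⁵/105.
Normalization: ∫|ψ|² dx = 1.9600.
⟨x⟩ = 0.0000 and ⟨x²⟩ = 0.86436.
(Δx)² = 0.86436 − (0.0000)² = 0.86436.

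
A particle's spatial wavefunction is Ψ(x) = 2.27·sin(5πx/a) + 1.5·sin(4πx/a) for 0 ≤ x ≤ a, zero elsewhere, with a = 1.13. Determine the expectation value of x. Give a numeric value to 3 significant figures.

⟨x⟩ = ∫ x·|Ψ|² dx / ∫|Ψ|² dx (integrals over the domain).
On 0 ≤ x ≤ a (j ≠ l): ∫sin²(jπx/a) dx = a/2, ∫sin(jπx/a)·sin(lπx/a) dx = 0; diagonal moments ∫x·sin²(jπx/a) dx = a²/4, ∫x²·sin²(jπx/a) dx = a³·(1/6 − 1/(4j²π²)); cross terms ∫x·sin(jπx/a)·sin(lπx/a) dx = 0 for j + l even and −4jla²/(π²(j² − l²)²) for j + l odd, ∫x²·sin(jπx/a)·sin(lπx/a) dx = (−1)^(j+l)·4jla³/(π²(j² − l²)²); higher powers the same way via product-to-sum and parts.
State is unnormalized: ∫|Ψ|² dx = 4.1826, and ∫Ψ*·x·Ψ dx = 1.4930, so ⟨x⟩ = 1.4930 / 4.1826.
⟨x⟩ = 0.35695.

0.357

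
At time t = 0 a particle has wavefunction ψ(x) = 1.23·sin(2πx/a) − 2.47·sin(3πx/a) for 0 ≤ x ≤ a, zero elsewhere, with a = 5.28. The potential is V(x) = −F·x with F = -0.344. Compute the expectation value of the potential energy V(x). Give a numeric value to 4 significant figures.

1.190

⟨V⟩ = ∫ V(x)·|ψ|² dx / ∫|ψ|² dx.
On 0 ≤ x ≤ a (j ≠ l): ∫sin²(jπx/a) dx = a/2, ∫sin(jπx/a)·sin(lπx/a) dx = 0; diagonal moments ∫x·sin²(jπx/a) dx = a²/4, ∫x²·sin²(jπx/a) dx = a³·(1/6 − 1/(4j²π²)); cross terms ∫x·sin(jπx/a)·sin(lπx/a) dx = 0 for j + l even and −4jla²/(π²(j² − l²)²) for j + l odd, ∫x²·sin(jπx/a)·sin(lπx/a) dx = (−1)^(j+l)·4jla³/(π²(j² − l²)²); higher powers the same way via product-to-sum and parts.
State is unnormalized: ∫|ψ|² dx = 20.100, and ∫ψ*·V(x)·ψ dx = 23.922, so ⟨V⟩ = 23.922 / 20.100.
⟨V⟩ = 1.1901.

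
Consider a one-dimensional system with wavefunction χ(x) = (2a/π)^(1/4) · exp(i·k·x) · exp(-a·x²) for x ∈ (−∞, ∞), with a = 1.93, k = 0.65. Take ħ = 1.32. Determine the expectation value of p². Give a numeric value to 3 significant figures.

p² χ = −ħ² d²χ/dx²; ⟨p²⟩ = −ħ² ∫ χ*·χ'' dx.
Gaussian moments: ∫x^(2j)·e^(−2ax²) dx = (2j−1)!!/(4a)^j · √(π/(2a)), odd powers integrate to 0; here √(π/(2a)) = 0.90216. Derivatives: χ′ = (ik − 2ax)·χ, χ″ = ((ik − 2ax)² − 2a)·χ; the odd-in-x pieces drop out.
⟨p²⟩ = 4.0990.

4.10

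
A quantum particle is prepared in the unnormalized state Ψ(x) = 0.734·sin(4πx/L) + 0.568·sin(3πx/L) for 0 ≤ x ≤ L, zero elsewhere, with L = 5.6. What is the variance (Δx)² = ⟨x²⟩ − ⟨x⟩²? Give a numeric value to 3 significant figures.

Compute ⟨x⟩ and ⟨x²⟩ separately, then (Δx)² = ⟨x²⟩ − ⟨x⟩².
On 0 ≤ x ≤ L (j ≠ l): ∫sin²(jπx/L) dx = L/2, ∫sin(jπx/L)·sin(lπx/L) dx = 0; diagonal moments ∫x·sin²(jπx/L) dx = L²/4, ∫x²·sin²(jπx/L) dx = L³·(1/6 − 1/(4j²π²)); cross terms ∫x·sin(jπx/L)·sin(lπx/L) dx = 0 for j + l even and −4jlL²/(π²(j² − l²)²) for j + l odd, ∫x²·sin(jπx/L)·sin(lπx/L) dx = (−1)^(j+l)·4jlL³/(π²(j² − l²)²); higher powers the same way via product-to-sum and parts.
Normalization: ∫|Ψ|² dx = 2.4119.
⟨x⟩ = 1.7239 and ⟨x²⟩ = 4.2991.
(Δx)² = 4.2991 − (1.7239)² = 1.3272.

1.33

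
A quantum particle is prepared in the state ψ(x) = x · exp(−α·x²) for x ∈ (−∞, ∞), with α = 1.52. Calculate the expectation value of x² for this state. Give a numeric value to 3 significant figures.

⟨x²⟩ = ∫ x²·|ψ|² dx / ∫|ψ|² dx (integrals over the domain).
Expand each integrand as polynomial × e^(−2αx²) and use ∫x^(2j)·e^(−2αx²) dx = (2j−1)!!/(4α)^j · √(π/(2α)), odd powers → 0; here √(π/(2α)) = 1.0166.
State is unnormalized: ∫|ψ|² dx = 0.16720, and ∫ψ*·x²·ψ dx = 0.082500, so ⟨x²⟩ = 0.082500 / 0.16720.
⟨x²⟩ = 0.49342.

0.493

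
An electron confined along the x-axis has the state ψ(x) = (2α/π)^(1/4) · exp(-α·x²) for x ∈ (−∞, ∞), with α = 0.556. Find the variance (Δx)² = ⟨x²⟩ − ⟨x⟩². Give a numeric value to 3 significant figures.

0.450

Compute ⟨x⟩ and ⟨x²⟩ separately, then (Δx)² = ⟨x²⟩ − ⟨x⟩².
Gaussian moments: ∫x^(2j)·e^(−2αx²) dx = (2j−1)!!/(4α)^j · √(π/(2α)), odd powers integrate to 0; here √(π/(2α)) = 1.6808.
⟨x⟩ = 0.0000 and ⟨x²⟩ = 0.44964.
(Δx)² = 0.44964 − (0.0000)² = 0.44964.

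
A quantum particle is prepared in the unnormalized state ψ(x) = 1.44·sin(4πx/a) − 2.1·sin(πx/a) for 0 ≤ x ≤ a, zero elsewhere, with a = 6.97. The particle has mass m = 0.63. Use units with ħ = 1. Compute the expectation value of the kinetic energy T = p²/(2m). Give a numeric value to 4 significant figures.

T = −(ħ²/2m) d²/dx², so ⟨T⟩ = −(ħ²/2m) ∫ ψ*·ψ'' dx / ∫|ψ|² dx; with m = 0.63.
d²/dx² sin(jπx/a) = −(jπ/a)²·sin(jπx/a); on 0 ≤ x ≤ a, ∫sin²(jπx/a) dx = a/2 and ∫sin(jπx/a)·sin(lπx/a) dx = 0 for j ≠ l, so only diagonal terms survive in ∫|ψ|² and ∫ψ·ψ″; ∫ψ·ψ′ dx = [ψ²/2] between the walls = 0.
State is unnormalized: ∫|ψ|² dx = 22.595, and ∫ψ*·(−ħ²/2m · ψ'') dx = 21.121, so ⟨T⟩ = 21.121 / 22.595.
⟨T⟩ = 0.93474.

0.9347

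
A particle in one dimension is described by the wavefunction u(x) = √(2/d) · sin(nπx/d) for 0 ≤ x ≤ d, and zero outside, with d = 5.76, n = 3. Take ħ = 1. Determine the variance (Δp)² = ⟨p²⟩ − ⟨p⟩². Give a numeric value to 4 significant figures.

2.677

Compute ⟨p⟩ and ⟨p²⟩ separately; (Δp)² = ⟨p²⟩ − ⟨p⟩².
d/dx sin(nπx/d) = (nπ/d)·cos(nπx/d) and d²/dx² sin(nπx/d) = −(nπ/d)²·sin(nπx/d); on 0 ≤ x ≤ d, ∫sin²(nπx/d) dx = d/2 and ∫sin(nπx/d)·cos(nπx/d) dx = 0.
⟨p⟩ = 0.0000 and ⟨p²⟩ = 2.6773.
(Δp)² = 2.6773 − (0.0000)² = 2.6773.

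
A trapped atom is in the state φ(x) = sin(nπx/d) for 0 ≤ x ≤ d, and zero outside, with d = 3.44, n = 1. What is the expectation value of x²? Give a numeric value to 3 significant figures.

3.35

⟨x²⟩ = ∫ x²·|φ|² dx / ∫|φ|² dx (integrals over the domain).
With sin²θ = (1 − cos2θ)/2 on 0 ≤ x ≤ d: ∫sin²(nπx/d) dx = d/2, ∫x·sin²(nπx/d) dx = d²/4, ∫x²·sin²(nπx/d) dx = d³·(1/6 − 1/(4n²π²)); higher powers xᵏ the same way, integrating xᵏ·cos(2nπx/d) by parts.
State is unnormalized: ∫|φ|² dx = 1.7200, and ∫φ*·x²·φ dx = 5.7535, so ⟨x²⟩ = 5.7535 / 1.7200.
⟨x²⟩ = 3.3450.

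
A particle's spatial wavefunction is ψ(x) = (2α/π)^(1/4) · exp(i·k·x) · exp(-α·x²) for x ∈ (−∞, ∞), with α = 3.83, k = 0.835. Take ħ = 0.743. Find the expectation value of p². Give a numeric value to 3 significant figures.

2.50

p² ψ = −ħ² d²ψ/dx²; ⟨p²⟩ = −ħ² ∫ ψ*·ψ'' dx.
Gaussian moments: ∫x^(2j)·e^(−2αx²) dx = (2j−1)!!/(4α)^j · √(π/(2α)), odd powers integrate to 0; here √(π/(2α)) = 0.64041. Derivatives: ψ′ = (ik − 2αx)·ψ, ψ″ = ((ik − 2αx)² − 2α)·ψ; the odd-in-x pieces drop out.
⟨p²⟩ = 2.4993.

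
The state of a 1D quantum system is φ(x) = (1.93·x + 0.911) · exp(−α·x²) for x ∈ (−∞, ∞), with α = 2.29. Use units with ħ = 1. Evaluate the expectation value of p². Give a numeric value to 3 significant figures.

p² φ = −ħ² d²φ/dx²; ⟨p²⟩ = −ħ² ∫ φ*·φ'' dx / ∫|φ|² dx.
Expand each integrand as polynomial × e^(−2αx²) and use ∫x^(2j)·e^(−2αx²) dx = (2j−1)!!/(4α)^j · √(π/(2α)), odd powers → 0; here √(π/(2α)) = 0.82821. Differentiate with the product rule, d/dx e^(−αx²) = −2αx·e^(−αx²).
State is unnormalized: ∫|φ|² dx = 1.0241, and ∫φ*·(−ħ² φ'') dx = 3.8878, so ⟨p²⟩ = 3.8878 / 1.0241.
⟨p²⟩ = 3.7961.

3.80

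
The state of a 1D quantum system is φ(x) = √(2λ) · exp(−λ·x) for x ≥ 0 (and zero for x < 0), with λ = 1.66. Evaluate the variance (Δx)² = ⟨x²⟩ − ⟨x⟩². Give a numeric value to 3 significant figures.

Compute ⟨x⟩ and ⟨x²⟩ separately, then (Δx)² = ⟨x²⟩ − ⟨x⟩².
Every integrand reduces to terms xʲ·e^(−2λx) on [0, ∞); use ∫₀^∞ xʲ·e^(−2λx) dx = j!/(2λ)^(j+1).
⟨x⟩ = 0.30120 and ⟨x²⟩ = 0.18145.
(Δx)² = 0.18145 − (0.30120)² = 0.090724.

0.0907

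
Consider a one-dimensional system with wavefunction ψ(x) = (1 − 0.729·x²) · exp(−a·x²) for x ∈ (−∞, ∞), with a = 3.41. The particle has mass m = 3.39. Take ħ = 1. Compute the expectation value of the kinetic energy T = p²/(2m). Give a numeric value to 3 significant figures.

0.629

T = −(ħ²/2m) d²/dx², so ⟨T⟩ = −(ħ²/2m) ∫ ψ*·ψ'' dx / ∫|ψ|² dx; with m = 3.39.
Expand each integrand as polynomial × e^(−2ax²) and use ∫x^(2j)·e^(−2ax²) dx = (2j−1)!!/(4a)^j · √(π/(2a)), odd powers → 0; here √(π/(2a)) = 0.67871. Differentiate with the product rule, d/dx e^(−ax²) = −2ax·e^(−ax²).
State is unnormalized: ∫|ψ|² dx = 0.61198, and ∫ψ*·(−ħ²/2m · ψ'') dx = 0.38467, so ⟨T⟩ = 0.38467 / 0.61198.
⟨T⟩ = 0.62857.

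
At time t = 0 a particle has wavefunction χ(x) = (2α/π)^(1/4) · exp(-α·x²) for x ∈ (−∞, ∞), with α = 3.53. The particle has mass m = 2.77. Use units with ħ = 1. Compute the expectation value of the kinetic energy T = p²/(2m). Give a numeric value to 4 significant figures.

0.6372

T = −(ħ²/2m) d²/dx², so ⟨T⟩ = −(ħ²/2m) ∫ χ*·χ'' dx; with m = 2.77.
Gaussian moments: ∫x^(2j)·e^(−2αx²) dx = (2j−1)!!/(4α)^j · √(π/(2α)), odd powers integrate to 0; here √(π/(2α)) = 0.66707. Derivatives: d/dx e^(−αx²) = −2αx·e^(−αx²), d²/dx² e^(−αx²) = (4α²x² − 2α)·e^(−αx²).
⟨T⟩ = 0.63718.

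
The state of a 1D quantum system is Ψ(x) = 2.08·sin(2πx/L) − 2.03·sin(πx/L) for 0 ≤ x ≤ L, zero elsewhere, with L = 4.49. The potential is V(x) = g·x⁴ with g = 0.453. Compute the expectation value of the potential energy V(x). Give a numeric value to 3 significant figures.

⟨V⟩ = ∫ V(x)·|Ψ|² dx / ∫|Ψ|² dx.
On 0 ≤ x ≤ L (j ≠ l): ∫sin²(jπx/L) dx = L/2, ∫sin(jπx/L)·sin(lπx/L) dx = 0; diagonal moments ∫x·sin²(jπx/L) dx = L²/4, ∫x²·sin²(jπx/L) dx = L³·(1/6 − 1/(4j²π²)); cross terms ∫x·sin(jπx/L)·sin(lπx/L) dx = 0 for j + l even and −4jlL²/(π²(j² − l²)²) for j + l odd, ∫x²·sin(jπx/L)·sin(lπx/L) dx = (−1)^(j+l)·4jlL³/(π²(j² − l²)²); higher powers the same way via product-to-sum and parts.
State is unnormalized: ∫|Ψ|² dx = 18.964, and ∫Ψ*·V(x)·Ψ dx = 916.46, so ⟨V⟩ = 916.46 / 18.964.
⟨V⟩ = 48.326.

48.3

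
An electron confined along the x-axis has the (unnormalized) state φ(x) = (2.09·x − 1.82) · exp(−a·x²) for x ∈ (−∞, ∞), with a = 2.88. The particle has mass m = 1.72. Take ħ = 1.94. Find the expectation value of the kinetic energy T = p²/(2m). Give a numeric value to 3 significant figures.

3.80

T = −(ħ²/2m) d²/dx², so ⟨T⟩ = −(ħ²/2m) ∫ φ*·φ'' dx / ∫|φ|² dx; with m = 1.72.
Expand each integrand as polynomial × e^(−2ax²) and use ∫x^(2j)·e^(−2ax²) dx = (2j−1)!!/(4a)^j · √(π/(2a)), odd powers → 0; here √(π/(2a)) = 0.73852. Differentiate with the product rule, d/dx e^(−ax²) = −2ax·e^(−ax²).
State is unnormalized: ∫|φ|² dx = 2.7263, and ∫φ*·(−ħ²/2m · φ'') dx = 10.355, so ⟨T⟩ = 10.355 / 2.7263.
⟨T⟩ = 3.7982.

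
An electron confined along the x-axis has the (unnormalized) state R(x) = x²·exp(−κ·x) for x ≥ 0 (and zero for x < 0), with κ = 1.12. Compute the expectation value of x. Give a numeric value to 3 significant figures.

2.23

⟨x⟩ = ∫ x·|R|² dx / ∫|R|² dx (integrals over the domain).
Every integrand reduces to terms xʲ·e^(−2κx) on [0, ∞); use ∫₀^∞ xʲ·e^(−2κx) dx = j!/(2κ)^(j+1).
State is unnormalized: ∫|R|² dx = 0.42557, and ∫R*·x·R dx = 0.94993, so ⟨x⟩ = 0.94993 / 0.42557.
⟨x⟩ = 2.2321.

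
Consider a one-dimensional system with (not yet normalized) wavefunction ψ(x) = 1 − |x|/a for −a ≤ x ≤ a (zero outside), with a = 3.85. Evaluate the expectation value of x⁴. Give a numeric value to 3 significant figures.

⟨x⁴⟩ = ∫ x⁴·|ψ|² dx / ∫|ψ|² dx (integrals over the domain).
ψ is even, so ∫ over [−a, a] = 2∫₀ᵃ with ψ = 1 − x/a there: ∫₀ᵃ (1 − x/a)² dx = a/3, ∫₀ᵃ x²(1 − x/a)² dx = a³/30, ∫₀ᵃ x⁴(1 − x/a)² dx = a⁵/105.
State is unnormalized: ∫|ψ|² dx = 2.5667, and ∫ψ*·x⁴·ψ dx = 16.112, so ⟨x⁴⟩ = 16.112 / 2.5667.
⟨x⁴⟩ = 6.2773.

6.28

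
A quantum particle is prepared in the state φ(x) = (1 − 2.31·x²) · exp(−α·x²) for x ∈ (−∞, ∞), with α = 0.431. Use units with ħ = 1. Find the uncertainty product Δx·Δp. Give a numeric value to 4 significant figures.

2.425

Δx = √(⟨x²⟩−⟨x⟩²), Δp = √(⟨p²⟩−⟨p⟩²).
Expand each integrand as polynomial × e^(−2αx²) and use ∫x^(2j)·e^(−2αx²) dx = (2j−1)!!/(4α)^j · √(π/(2α)), odd powers → 0; here √(π/(2α)) = 1.9091. Differentiate with the product rule, d/dx e^(−αx²) = −2αx·e^(−αx²).
Normalization: ∫|φ|² dx = 7.0755.
⟨x⟩ = 0.0000, ⟨x²⟩ = 3.1130 ⇒ Δx = 1.7644.
⟨p⟩ = 0.0000, ⟨p²⟩ = 1.8894 ⇒ Δp = 1.3746.
Δx·Δp = 2.4252.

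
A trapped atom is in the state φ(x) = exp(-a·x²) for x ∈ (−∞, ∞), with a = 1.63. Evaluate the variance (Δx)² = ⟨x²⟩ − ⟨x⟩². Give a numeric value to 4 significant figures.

0.1534

Compute ⟨x⟩ and ⟨x²⟩ separately, then (Δx)² = ⟨x²⟩ − ⟨x⟩².
Gaussian moments: ∫x^(2j)·e^(−2ax²) dx = (2j−1)!!/(4a)^j · √(π/(2a)), odd powers integrate to 0; here √(π/(2a)) = 0.98167.
Normalization: ∫|φ|² dx = 0.98167.
⟨x⟩ = 0.0000 and ⟨x²⟩ = 0.15337.
(Δx)² = 0.15337 − (0.0000)² = 0.15337.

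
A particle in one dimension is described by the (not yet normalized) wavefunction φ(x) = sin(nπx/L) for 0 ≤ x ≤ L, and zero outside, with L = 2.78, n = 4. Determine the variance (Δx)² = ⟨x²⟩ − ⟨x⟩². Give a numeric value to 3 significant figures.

0.620

Compute ⟨x⟩ and ⟨x²⟩ separately, then (Δx)² = ⟨x²⟩ − ⟨x⟩².
With sin²θ = (1 − cos2θ)/2 on 0 ≤ x ≤ L: ∫sin²(nπx/L) dx = L/2, ∫x·sin²(nπx/L) dx = L²/4, ∫x²·sin²(nπx/L) dx = L³·(1/6 − 1/(4n²π²)); higher powers xᵏ the same way, integrating xᵏ·cos(2nπx/L) by parts.
Normalization: ∫|φ|² dx = 1.3900.
⟨x⟩ = 1.3900 and ⟨x²⟩ = 2.5517.
(Δx)² = 2.5517 − (1.3900)² = 0.61956.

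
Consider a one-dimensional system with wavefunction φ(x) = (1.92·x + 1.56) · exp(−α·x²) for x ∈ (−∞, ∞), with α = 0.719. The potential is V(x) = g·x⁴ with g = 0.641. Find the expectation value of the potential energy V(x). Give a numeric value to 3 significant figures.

⟨V⟩ = ∫ V(x)·|φ|² dx / ∫|φ|² dx.
Expand each integrand as polynomial × e^(−2αx²) and use ∫x^(2j)·e^(−2αx²) dx = (2j−1)!!/(4α)^j · √(π/(2α)), odd powers → 0; here √(π/(2α)) = 1.4781.
State is unnormalized: ∫|φ|² dx = 5.4916, and ∫φ*·V(x)·φ dx = 3.0386, so ⟨V⟩ = 3.0386 / 5.4916.
⟨V⟩ = 0.55332.

0.553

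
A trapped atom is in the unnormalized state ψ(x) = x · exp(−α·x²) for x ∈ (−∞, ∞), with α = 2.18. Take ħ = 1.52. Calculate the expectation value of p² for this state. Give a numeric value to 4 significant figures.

15.11

p² ψ = −ħ² d²ψ/dx²; ⟨p²⟩ = −ħ² ∫ ψ*·ψ'' dx / ∫|ψ|² dx.
Expand each integrand as polynomial × e^(−2αx²) and use ∫x^(2j)·e^(−2αx²) dx = (2j−1)!!/(4α)^j · √(π/(2α)), odd powers → 0; here √(π/(2α)) = 0.84885. Differentiate with the product rule, d/dx e^(−αx²) = −2αx·e^(−αx²).
State is unnormalized: ∫|ψ|² dx = 0.097345, and ∫ψ*·(−ħ² ψ'') dx = 1.4709, so ⟨p²⟩ = 1.4709 / 0.097345.
⟨p²⟩ = 15.110.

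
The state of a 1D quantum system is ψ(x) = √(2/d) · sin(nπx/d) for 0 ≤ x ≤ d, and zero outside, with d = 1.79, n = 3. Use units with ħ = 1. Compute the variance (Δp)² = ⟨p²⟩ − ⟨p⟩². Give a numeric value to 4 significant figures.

Compute ⟨p⟩ and ⟨p²⟩ separately; (Δp)² = ⟨p²⟩ − ⟨p⟩².
d/dx sin(nπx/d) = (nπ/d)·cos(nπx/d) and d²/dx² sin(nπx/d) = −(nπ/d)²·sin(nπx/d); on 0 ≤ x ≤ d, ∫sin²(nπx/d) dx = d/2 and ∫sin(nπx/d)·cos(nπx/d) dx = 0.
⟨p⟩ = 0.0000 and ⟨p²⟩ = 27.723.
(Δp)² = 27.723 − (0.0000)² = 27.723.

27.72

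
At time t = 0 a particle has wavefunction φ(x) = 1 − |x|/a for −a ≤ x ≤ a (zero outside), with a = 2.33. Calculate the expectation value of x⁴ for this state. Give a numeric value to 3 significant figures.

0.842

⟨x⁴⟩ = ∫ x⁴·|φ|² dx / ∫|φ|² dx (integrals over the domain).
φ is even, so ∫ over [−a, a] = 2∫₀ᵃ with φ = 1 − x/a there: ∫₀ᵃ (1 − x/a)² dx = a/3, ∫₀ᵃ x²(1 − x/a)² dx = a³/30, ∫₀ᵃ x⁴(1 − x/a)² dx = a⁵/105.
State is unnormalized: ∫|φ|² dx = 1.5533, and ∫φ*·x⁴·φ dx = 1.3080, so ⟨x⁴⟩ = 1.3080 / 1.5533.
⟨x⁴⟩ = 0.84208.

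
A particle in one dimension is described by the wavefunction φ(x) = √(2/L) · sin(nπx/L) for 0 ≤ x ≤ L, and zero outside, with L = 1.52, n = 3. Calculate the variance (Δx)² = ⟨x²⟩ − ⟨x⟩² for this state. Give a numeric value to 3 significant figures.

Compute ⟨x⟩ and ⟨x²⟩ separately, then (Δx)² = ⟨x²⟩ − ⟨x⟩².
With sin²θ = (1 − cos2θ)/2 on 0 ≤ x ≤ L: ∫sin²(nπx/L) dx = L/2, ∫x·sin²(nπx/L) dx = L²/4, ∫x²·sin²(nπx/L) dx = L³·(1/6 − 1/(4n²π²)); higher powers xᵏ the same way, integrating xᵏ·cos(2nπx/L) by parts.
⟨x⟩ = 0.76000 and ⟨x²⟩ = 0.75713.
(Δx)² = 0.75713 − (0.76000)² = 0.17953.

0.180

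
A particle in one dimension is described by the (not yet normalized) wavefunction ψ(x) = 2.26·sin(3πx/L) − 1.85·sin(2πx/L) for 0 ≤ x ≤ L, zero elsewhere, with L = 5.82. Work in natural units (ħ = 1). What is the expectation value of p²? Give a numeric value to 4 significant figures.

p² ψ = −ħ² d²ψ/dx²; ⟨p²⟩ = −ħ² ∫ ψ*·ψ'' dx / ∫|ψ|² dx.
d²/dx² sin(jπx/L) = −(jπ/L)²·sin(jπx/L); on 0 ≤ x ≤ L, ∫sin²(jπx/L) dx = L/2 and ∫sin(jπx/L)·sin(lπx/L) dx = 0 for j ≠ l, so only diagonal terms survive in ∫|ψ|² and ∫ψ·ψ″; ∫ψ·ψ′ dx = [ψ²/2] between the walls = 0.
State is unnormalized: ∫|ψ|² dx = 24.823, and ∫ψ*·(−ħ² ψ'') dx = 50.585, so ⟨p²⟩ = 50.585 / 24.823.
⟨p²⟩ = 2.0378.

2.038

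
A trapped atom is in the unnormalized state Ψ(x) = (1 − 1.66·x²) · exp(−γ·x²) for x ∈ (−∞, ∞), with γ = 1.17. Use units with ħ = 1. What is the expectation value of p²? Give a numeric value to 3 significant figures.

4.54

p² Ψ = −ħ² d²Ψ/dx²; ⟨p²⟩ = −ħ² ∫ Ψ*·Ψ'' dx / ∫|Ψ|² dx.
Expand each integrand as polynomial × e^(−2γx²) and use ∫x^(2j)·e^(−2γx²) dx = (2j−1)!!/(4γ)^j · √(π/(2γ)), odd powers → 0; here √(π/(2γ)) = 1.1587. Differentiate with the product rule, d/dx e^(−γx²) = −2γx·e^(−γx²).
State is unnormalized: ∫|Ψ|² dx = 0.77405, and ∫Ψ*·(−ħ² Ψ'') dx = 3.5113, so ⟨p²⟩ = 3.5113 / 0.77405.
⟨p²⟩ = 4.5363.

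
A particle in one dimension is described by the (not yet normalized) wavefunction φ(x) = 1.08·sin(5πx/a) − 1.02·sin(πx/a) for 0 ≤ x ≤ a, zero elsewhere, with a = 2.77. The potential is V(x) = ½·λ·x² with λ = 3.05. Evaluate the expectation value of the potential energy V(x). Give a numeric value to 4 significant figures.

3.526

⟨V⟩ = ∫ V(x)·|φ|² dx / ∫|φ|² dx.
On 0 ≤ x ≤ a (j ≠ l): ∫sin²(jπx/a) dx = a/2, ∫sin(jπx/a)·sin(lπx/a) dx = 0; diagonal moments ∫x·sin²(jπx/a) dx = a²/4, ∫x²·sin²(jπx/a) dx = a³·(1/6 − 1/(4j²π²)); cross terms ∫x·sin(jπx/a)·sin(lπx/a) dx = 0 for j + l even and −4jla²/(π²(j² − l²)²) for j + l odd, ∫x²·sin(jπx/a)·sin(lπx/a) dx = (−1)^(j+l)·4jla³/(π²(j² − l²)²); higher powers the same way via product-to-sum and parts.
State is unnormalized: ∫|φ|² dx = 3.0564, and ∫φ*·V(x)·φ dx = 10.778, so ⟨V⟩ = 10.778 / 3.0564.
⟨V⟩ = 3.5262.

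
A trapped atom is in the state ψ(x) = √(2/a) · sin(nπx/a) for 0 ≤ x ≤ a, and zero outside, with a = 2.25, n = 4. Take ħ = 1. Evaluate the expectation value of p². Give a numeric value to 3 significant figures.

p² ψ = −ħ² d²ψ/dx²; ⟨p²⟩ = −ħ² ∫ ψ*·ψ'' dx.
d/dx sin(nπx/a) = (nπ/a)·cos(nπx/a) and d²/dx² sin(nπx/a) = −(nπ/a)²·sin(nπx/a); on 0 ≤ x ≤ a, ∫sin²(nπx/a) dx = a/2 and ∫sin(nπx/a)·cos(nπx/a) dx = 0.
⟨p²⟩ = 31.193.

31.2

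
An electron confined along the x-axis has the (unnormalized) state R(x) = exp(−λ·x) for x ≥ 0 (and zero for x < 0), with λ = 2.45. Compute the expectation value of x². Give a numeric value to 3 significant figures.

0.0833

⟨x²⟩ = ∫ x²·|R|² dx / ∫|R|² dx (integrals over the domain).
Every integrand reduces to terms xʲ·e^(−2λx) on [0, ∞); use ∫₀^∞ xʲ·e^(−2λx) dx = j!/(2λ)^(j+1).
State is unnormalized: ∫|R|² dx = 0.20408, and ∫R*·x²·R dx = 0.017000, so ⟨x²⟩ = 0.017000 / 0.20408.
⟨x²⟩ = 0.083299.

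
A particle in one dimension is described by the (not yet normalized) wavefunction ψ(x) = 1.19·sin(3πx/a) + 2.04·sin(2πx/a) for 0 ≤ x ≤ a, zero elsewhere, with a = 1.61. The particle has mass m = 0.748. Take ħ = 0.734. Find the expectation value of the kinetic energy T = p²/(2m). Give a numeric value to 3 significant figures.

7.23

T = −(ħ²/2m) d²/dx², so ⟨T⟩ = −(ħ²/2m) ∫ ψ*·ψ'' dx / ∫|ψ|² dx; with m = 0.748.
d²/dx² sin(jπx/a) = −(jπ/a)²·sin(jπx/a); on 0 ≤ x ≤ a, ∫sin²(jπx/a) dx = a/2 and ∫sin(jπx/a)·sin(lπx/a) dx = 0 for j ≠ l, so only diagonal terms survive in ∫|ψ|² and ∫ψ·ψ″; ∫ψ·ψ′ dx = [ψ²/2] between the walls = 0.
State is unnormalized: ∫|ψ|² dx = 4.4900, and ∫ψ*·(−ħ²/2m · ψ'') dx = 32.443, so ⟨T⟩ = 32.443 / 4.4900.
⟨T⟩ = 7.2256.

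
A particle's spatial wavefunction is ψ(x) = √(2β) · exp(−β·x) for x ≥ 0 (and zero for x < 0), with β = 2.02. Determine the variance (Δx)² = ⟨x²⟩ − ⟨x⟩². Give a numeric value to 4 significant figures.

Compute ⟨x⟩ and ⟨x²⟩ separately, then (Δx)² = ⟨x²⟩ − ⟨x⟩².
Every integrand reduces to terms xʲ·e^(−2βx) on [0, ∞); use ∫₀^∞ xʲ·e^(−2βx) dx = j!/(2β)^(j+1).
⟨x⟩ = 0.24752 and ⟨x²⟩ = 0.12254.
(Δx)² = 0.12254 − (0.24752)² = 0.061269.

0.06127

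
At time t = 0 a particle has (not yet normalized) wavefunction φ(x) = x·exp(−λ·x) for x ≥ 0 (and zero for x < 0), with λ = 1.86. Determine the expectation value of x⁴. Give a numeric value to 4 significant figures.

⟨x⁴⟩ = ∫ x⁴·|φ|² dx / ∫|φ|² dx (integrals over the domain).
Every integrand reduces to terms xʲ·e^(−2λx) on [0, ∞); use ∫₀^∞ xʲ·e^(−2λx) dx = j!/(2λ)^(j+1).
State is unnormalized: ∫|φ|² dx = 0.038851, and ∫φ*·x⁴·φ dx = 0.073035, so ⟨x⁴⟩ = 0.073035 / 0.038851.
⟨x⁴⟩ = 1.8799.

1.880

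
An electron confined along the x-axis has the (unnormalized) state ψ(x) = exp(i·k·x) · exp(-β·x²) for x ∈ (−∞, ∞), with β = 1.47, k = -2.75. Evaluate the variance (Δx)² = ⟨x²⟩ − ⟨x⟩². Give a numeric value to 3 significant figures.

0.170

Compute ⟨x⟩ and ⟨x²⟩ separately, then (Δx)² = ⟨x²⟩ − ⟨x⟩².
Gaussian moments: ∫x^(2j)·e^(−2βx²) dx = (2j−1)!!/(4β)^j · √(π/(2β)), odd powers integrate to 0; here √(π/(2β)) = 1.0337.
Normalization: ∫|ψ|² dx = 1.0337.
⟨x⟩ = 0.0000 and ⟨x²⟩ = 0.17007.
(Δx)² = 0.17007 − (0.0000)² = 0.17007.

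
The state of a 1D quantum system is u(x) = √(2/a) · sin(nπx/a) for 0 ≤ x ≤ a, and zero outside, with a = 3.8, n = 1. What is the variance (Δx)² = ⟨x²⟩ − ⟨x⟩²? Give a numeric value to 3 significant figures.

0.472

Compute ⟨x⟩ and ⟨x²⟩ separately, then (Δx)² = ⟨x²⟩ − ⟨x⟩².
With sin²θ = (1 − cos2θ)/2 on 0 ≤ x ≤ a: ∫sin²(nπx/a) dx = a/2, ∫x·sin²(nπx/a) dx = a²/4, ∫x²·sin²(nπx/a) dx = a³·(1/6 − 1/(4n²π²)); higher powers xᵏ the same way, integrating xᵏ·cos(2nπx/a) by parts.
⟨x⟩ = 1.9000 and ⟨x²⟩ = 4.0818.
(Δx)² = 4.0818 − (1.9000)² = 0.47179.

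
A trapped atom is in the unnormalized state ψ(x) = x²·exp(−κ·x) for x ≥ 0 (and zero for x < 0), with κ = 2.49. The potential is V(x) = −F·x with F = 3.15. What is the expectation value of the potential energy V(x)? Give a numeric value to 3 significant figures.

⟨V⟩ = ∫ V(x)·|ψ|² dx / ∫|ψ|² dx.
Every integrand reduces to terms xʲ·e^(−2κx) on [0, ∞); use ∫₀^∞ xʲ·e^(−2κx) dx = j!/(2κ)^(j+1).
State is unnormalized: ∫|ψ|² dx = 0.0078355, and ∫ψ*·V(x)·ψ dx = -0.024781, so ⟨V⟩ = -0.024781 / 0.0078355.
⟨V⟩ = -3.1627.

-3.16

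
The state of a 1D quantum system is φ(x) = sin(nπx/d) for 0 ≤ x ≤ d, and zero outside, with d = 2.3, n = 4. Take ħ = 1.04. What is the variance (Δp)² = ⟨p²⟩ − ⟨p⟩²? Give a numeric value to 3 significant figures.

Compute ⟨p⟩ and ⟨p²⟩ separately; (Δp)² = ⟨p²⟩ − ⟨p⟩².
d/dx sin(nπx/d) = (nπ/d)·cos(nπx/d) and d²/dx² sin(nπx/d) = −(nπ/d)²·sin(nπx/d); on 0 ≤ x ≤ d, ∫sin²(nπx/d) dx = d/2 and ∫sin(nπx/d)·cos(nπx/d) dx = 0.
Normalization: ∫|φ|² dx = 1.1500.
⟨p⟩ = 0.0000 and ⟨p²⟩ = 32.287.
(Δp)² = 32.287 − (0.0000)² = 32.287.

32.3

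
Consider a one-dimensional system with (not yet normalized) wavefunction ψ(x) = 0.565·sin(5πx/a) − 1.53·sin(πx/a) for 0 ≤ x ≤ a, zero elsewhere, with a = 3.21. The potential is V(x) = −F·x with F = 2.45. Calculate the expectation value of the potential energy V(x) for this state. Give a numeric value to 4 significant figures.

⟨V⟩ = ∫ V(x)·|ψ|² dx / ∫|ψ|² dx.
On 0 ≤ x ≤ a (j ≠ l): ∫sin²(jπx/a) dx = a/2, ∫sin(jπx/a)·sin(lπx/a) dx = 0; diagonal moments ∫x·sin²(jπx/a) dx = a²/4, ∫x²·sin²(jπx/a) dx = a³·(1/6 − 1/(4j²π²)); cross terms ∫x·sin(jπx/a)·sin(lπx/a) dx = 0 for j + l even and −4jla²/(π²(j² − l²)²) for j + l odd, ∫x²·sin(jπx/a)·sin(lπx/a) dx = (−1)^(j+l)·4jla³/(π²(j² − l²)²); higher powers the same way via product-to-sum and parts.
State is unnormalized: ∫|ψ|² dx = 4.2695, and ∫ψ*·V(x)·ψ dx = -16.789, so ⟨V⟩ = -16.789 / 4.2695.
⟨V⟩ = -3.9323.

-3.932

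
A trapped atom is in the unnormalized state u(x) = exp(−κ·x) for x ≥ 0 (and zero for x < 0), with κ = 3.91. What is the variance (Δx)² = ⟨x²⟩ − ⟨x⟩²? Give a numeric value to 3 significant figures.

Compute ⟨x⟩ and ⟨x²⟩ separately, then (Δx)² = ⟨x²⟩ − ⟨x⟩².
Every integrand reduces to terms xʲ·e^(−2κx) on [0, ∞); use ∫₀^∞ xʲ·e^(−2κx) dx = j!/(2κ)^(j+1).
Normalization: ∫|u|² dx = 0.12788.
⟨x⟩ = 0.12788 and ⟨x²⟩ = 0.032705.
(Δx)² = 0.032705 − (0.12788)² = 0.016353.

0.0164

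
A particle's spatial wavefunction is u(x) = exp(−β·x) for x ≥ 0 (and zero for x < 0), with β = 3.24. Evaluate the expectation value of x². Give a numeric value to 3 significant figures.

0.0476

⟨x²⟩ = ∫ x²·|u|² dx / ∫|u|² dx (integrals over the domain).
Every integrand reduces to terms xʲ·e^(−2βx) on [0, ∞); use ∫₀^∞ xʲ·e^(−2βx) dx = j!/(2β)^(j+1).
State is unnormalized: ∫|u|² dx = 0.15432, and ∫u*·x²·u dx = 0.0073503, so ⟨x²⟩ = 0.0073503 / 0.15432.
⟨x²⟩ = 0.047630.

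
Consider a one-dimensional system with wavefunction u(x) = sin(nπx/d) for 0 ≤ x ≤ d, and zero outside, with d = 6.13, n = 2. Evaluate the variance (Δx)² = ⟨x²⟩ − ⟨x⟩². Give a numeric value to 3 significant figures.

Compute ⟨x⟩ and ⟨x²⟩ separately, then (Δx)² = ⟨x²⟩ − ⟨x⟩².
With sin²θ = (1 − cos2θ)/2 on 0 ≤ x ≤ d: ∫sin²(nπx/d) dx = d/2, ∫x·sin²(nπx/d) dx = d²/4, ∫x²·sin²(nπx/d) dx = d³·(1/6 − 1/(4n²π²)); higher powers xᵏ the same way, integrating xᵏ·cos(2nπx/d) by parts.
Normalization: ∫|u|² dx = 3.0650.
⟨x⟩ = 3.0650 and ⟨x²⟩ = 12.050.
(Δx)² = 12.050 − (3.0650)² = 2.6555.

2.66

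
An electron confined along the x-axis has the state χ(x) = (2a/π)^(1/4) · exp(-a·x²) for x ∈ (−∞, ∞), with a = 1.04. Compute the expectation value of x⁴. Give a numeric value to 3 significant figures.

⟨x⁴⟩ = ∫ x⁴·|χ|² dx (integrals over the domain).
Gaussian moments: ∫x^(2j)·e^(−2ax²) dx = (2j−1)!!/(4a)^j · √(π/(2a)), odd powers integrate to 0; here √(π/(2a)) = 1.2290.
⟨x⁴⟩ = 0.17335.

0.173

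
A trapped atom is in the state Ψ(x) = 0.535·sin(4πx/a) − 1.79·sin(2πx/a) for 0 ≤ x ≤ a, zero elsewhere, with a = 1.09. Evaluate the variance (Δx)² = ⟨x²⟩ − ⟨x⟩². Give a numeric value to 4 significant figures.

Compute ⟨x⟩ and ⟨x²⟩ separately, then (Δx)² = ⟨x²⟩ − ⟨x⟩².
On 0 ≤ x ≤ a (j ≠ l): ∫sin²(jπx/a) dx = a/2, ∫sin(jπx/a)·sin(lπx/a) dx = 0; diagonal moments ∫x·sin²(jπx/a) dx = a²/4, ∫x²·sin²(jπx/a) dx = a³·(1/6 − 1/(4j²π²)); cross terms ∫x·sin(jπx/a)·sin(lπx/a) dx = 0 for j + l even and −4jla²/(π²(j² − l²)²) for j + l odd, ∫x²·sin(jπx/a)·sin(lπx/a) dx = (−1)^(j+l)·4jla³/(π²(j² − l²)²); higher powers the same way via product-to-sum and parts.
Normalization: ∫|Ψ|² dx = 1.9022.
⟨x⟩ = 0.54500 and ⟨x²⟩ = 0.35255.
(Δx)² = 0.35255 − (0.54500)² = 0.055527.

0.05553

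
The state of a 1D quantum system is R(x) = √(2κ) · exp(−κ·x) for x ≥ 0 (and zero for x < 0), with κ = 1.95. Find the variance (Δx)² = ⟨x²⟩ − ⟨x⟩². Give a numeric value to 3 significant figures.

Compute ⟨x⟩ and ⟨x²⟩ separately, then (Δx)² = ⟨x²⟩ − ⟨x⟩².
Every integrand reduces to terms xʲ·e^(−2κx) on [0, ∞); use ∫₀^∞ xʲ·e^(−2κx) dx = j!/(2κ)^(j+1).
⟨x⟩ = 0.25641 and ⟨x²⟩ = 0.13149.
(Δx)² = 0.13149 − (0.25641)² = 0.065746.

0.0657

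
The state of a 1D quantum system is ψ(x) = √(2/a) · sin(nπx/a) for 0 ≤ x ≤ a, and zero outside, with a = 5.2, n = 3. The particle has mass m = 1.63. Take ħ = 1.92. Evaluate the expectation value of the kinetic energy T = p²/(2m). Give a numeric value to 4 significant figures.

3.715

T = −(ħ²/2m) d²/dx², so ⟨T⟩ = −(ħ²/2m) ∫ ψ*·ψ'' dx; with m = 1.63.
d/dx sin(nπx/a) = (nπ/a)·cos(nπx/a) and d²/dx² sin(nπx/a) = −(nπ/a)²·sin(nπx/a); on 0 ≤ x ≤ a, ∫sin²(nπx/a) dx = a/2 and ∫sin(nπx/a)·cos(nπx/a) dx = 0.
⟨T⟩ = 3.7147.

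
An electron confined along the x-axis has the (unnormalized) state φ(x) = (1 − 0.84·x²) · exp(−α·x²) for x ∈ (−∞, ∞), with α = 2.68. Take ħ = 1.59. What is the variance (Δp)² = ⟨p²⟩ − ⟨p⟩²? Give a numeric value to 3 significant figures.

Compute ⟨p⟩ and ⟨p²⟩ separately; (Δp)² = ⟨p²⟩ − ⟨p⟩².
Expand each integrand as polynomial × e^(−2αx²) and use ∫x^(2j)·e^(−2αx²) dx = (2j−1)!!/(4α)^j · √(π/(2α)), odd powers → 0; here √(π/(2α)) = 0.76558. Differentiate with the product rule, d/dx e^(−αx²) = −2αx·e^(−αx²).
Normalization: ∫|φ|² dx = 0.65971.
⟨p⟩ = 0.0000 and ⟨p²⟩ = 9.4328.
(Δp)² = 9.4328 − (0.0000)² = 9.4328.

9.43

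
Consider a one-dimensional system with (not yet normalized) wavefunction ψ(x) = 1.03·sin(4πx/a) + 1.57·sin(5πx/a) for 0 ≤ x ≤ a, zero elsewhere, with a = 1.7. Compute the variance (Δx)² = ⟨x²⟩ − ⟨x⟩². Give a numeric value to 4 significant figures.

Compute ⟨x⟩ and ⟨x²⟩ separately, then (Δx)² = ⟨x²⟩ − ⟨x⟩².
On 0 ≤ x ≤ a (j ≠ l): ∫sin²(jπx/a) dx = a/2, ∫sin(jπx/a)·sin(lπx/a) dx = 0; diagonal moments ∫x·sin²(jπx/a) dx = a²/4, ∫x²·sin²(jπx/a) dx = a³·(1/6 − 1/(4j²π²)); cross terms ∫x·sin(jπx/a)·sin(lπx/a) dx = 0 for j + l even and −4jla²/(π²(j² − l²)²) for j + l odd, ∫x²·sin(jπx/a)·sin(lπx/a) dx = (−1)^(j+l)·4jla³/(π²(j² − l²)²); higher powers the same way via product-to-sum and parts.
Normalization: ∫|ψ|² dx = 2.9969.
⟨x⟩ = 0.53790 and ⟨x²⟩ = 0.42592.
(Δx)² = 0.42592 − (0.53790)² = 0.13658.

0.1366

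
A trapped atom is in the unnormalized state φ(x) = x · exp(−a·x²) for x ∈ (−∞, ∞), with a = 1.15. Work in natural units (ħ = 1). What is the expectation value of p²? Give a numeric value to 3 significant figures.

p² φ = −ħ² d²φ/dx²; ⟨p²⟩ = −ħ² ∫ φ*·φ'' dx / ∫|φ|² dx.
Expand each integrand as polynomial × e^(−2ax²) and use ∫x^(2j)·e^(−2ax²) dx = (2j−1)!!/(4a)^j · √(π/(2a)), odd powers → 0; here √(π/(2a)) = 1.1687. Differentiate with the product rule, d/dx e^(−ax²) = −2ax·e^(−ax²).
State is unnormalized: ∫|φ|² dx = 0.25407, and ∫φ*·(−ħ² φ'') dx = 0.87654, so ⟨p²⟩ = 0.87654 / 0.25407.
⟨p²⟩ = 3.4500.

3.45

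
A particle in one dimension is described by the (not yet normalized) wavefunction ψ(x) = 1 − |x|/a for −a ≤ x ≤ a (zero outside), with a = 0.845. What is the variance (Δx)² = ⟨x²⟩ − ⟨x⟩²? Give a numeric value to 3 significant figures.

Compute ⟨x⟩ and ⟨x²⟩ separately, then (Δx)² = ⟨x²⟩ − ⟨x⟩².
ψ is even, so ∫ over [−a, a] = 2∫₀ᵃ with ψ = 1 − x/a there: ∫₀ᵃ (1 − x/a)² dx = a/3, ∫₀ᵃ x²(1 − x/a)² dx = a³/30, ∫₀ᵃ x⁴(1 − x/a)² dx = a⁵/105.
Normalization: ∫|ψ|² dx = 0.56333.
⟨x⟩ = 0.0000 and ⟨x²⟩ = 0.071403.
(Δx)² = 0.071403 − (0.0000)² = 0.071403.

0.0714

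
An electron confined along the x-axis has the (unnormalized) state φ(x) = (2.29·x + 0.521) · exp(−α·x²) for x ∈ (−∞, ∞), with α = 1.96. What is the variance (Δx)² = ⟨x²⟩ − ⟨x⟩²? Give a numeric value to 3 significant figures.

Compute ⟨x⟩ and ⟨x²⟩ separately, then (Δx)² = ⟨x²⟩ − ⟨x⟩².
Expand each integrand as polynomial × e^(−2αx²) and use ∫x^(2j)·e^(−2αx²) dx = (2j−1)!!/(4α)^j · √(π/(2α)), odd powers → 0; here √(π/(2α)) = 0.89522.
Normalization: ∫|φ|² dx = 0.84181.
⟨x⟩ = 0.32367 and ⟨x²⟩ = 0.30901.
(Δx)² = 0.30901 − (0.32367)² = 0.20425.

0.204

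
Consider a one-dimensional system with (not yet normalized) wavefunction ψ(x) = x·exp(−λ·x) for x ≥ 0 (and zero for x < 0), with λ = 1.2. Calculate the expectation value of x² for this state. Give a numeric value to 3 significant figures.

2.08

⟨x²⟩ = ∫ x²·|ψ|² dx / ∫|ψ|² dx (integrals over the domain).
Every integrand reduces to terms xʲ·e^(−2λx) on [0, ∞); use ∫₀^∞ xʲ·e^(−2λx) dx = j!/(2λ)^(j+1).
State is unnormalized: ∫|ψ|² dx = 0.14468, and ∫ψ*·x²·ψ dx = 0.30141, so ⟨x²⟩ = 0.30141 / 0.14468.
⟨x²⟩ = 2.0833.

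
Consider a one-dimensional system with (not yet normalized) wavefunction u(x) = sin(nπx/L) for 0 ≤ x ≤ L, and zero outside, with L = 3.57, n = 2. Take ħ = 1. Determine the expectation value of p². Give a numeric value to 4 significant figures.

p² u = −ħ² d²u/dx²; ⟨p²⟩ = −ħ² ∫ u*·u'' dx / ∫|u|² dx.
d/dx sin(nπx/L) = (nπ/L)·cos(nπx/L) and d²/dx² sin(nπx/L) = −(nπ/L)²·sin(nπx/L); on 0 ≤ x ≤ L, ∫sin²(nπx/L) dx = L/2 and ∫sin(nπx/L)·cos(nπx/L) dx = 0.
State is unnormalized: ∫|u|² dx = 1.7850, and ∫u*·(−ħ² u'') dx = 5.5292, so ⟨p²⟩ = 5.5292 / 1.7850.
⟨p²⟩ = 3.0976.

3.098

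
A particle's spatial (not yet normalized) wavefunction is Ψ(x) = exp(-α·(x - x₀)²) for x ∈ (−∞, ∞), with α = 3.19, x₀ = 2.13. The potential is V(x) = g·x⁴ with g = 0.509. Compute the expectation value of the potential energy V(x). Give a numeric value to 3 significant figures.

11.6

⟨V⟩ = ∫ V(x)·|Ψ|² dx / ∫|Ψ|² dx.
Gaussian moments (u = x − x₀): ∫u^(2j)·e^(−2αu²) du = (2j−1)!!/(4α)^j · √(π/(2α)), odd powers integrate to 0; here √(π/(2α)) = 0.70172.
State is unnormalized: ∫|Ψ|² dx = 0.70172, and ∫Ψ*·V(x)·Ψ dx = 8.1205, so ⟨V⟩ = 8.1205 / 0.70172.
⟨V⟩ = 11.572.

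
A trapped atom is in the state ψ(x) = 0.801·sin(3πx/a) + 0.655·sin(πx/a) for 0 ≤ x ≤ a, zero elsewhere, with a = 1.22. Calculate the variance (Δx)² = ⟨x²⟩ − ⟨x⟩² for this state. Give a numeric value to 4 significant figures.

0.1442

Compute ⟨x⟩ and ⟨x²⟩ separately, then (Δx)² = ⟨x²⟩ − ⟨x⟩².
On 0 ≤ x ≤ a (j ≠ l): ∫sin²(jπx/a) dx = a/2, ∫sin(jπx/a)·sin(lπx/a) dx = 0; diagonal moments ∫x·sin²(jπx/a) dx = a²/4, ∫x²·sin²(jπx/a) dx = a³·(1/6 − 1/(4j²π²)); cross terms ∫x·sin(jπx/a)·sin(lπx/a) dx = 0 for j + l even and −4jla²/(π²(j² − l²)²) for j + l odd, ∫x²·sin(jπx/a)·sin(lπx/a) dx = (−1)^(j+l)·4jla³/(π²(j² − l²)²); higher powers the same way via product-to-sum and parts.
Normalization: ∫|ψ|² dx = 0.65308.
⟨x⟩ = 0.61000 and ⟨x²⟩ = 0.51632.
(Δx)² = 0.51632 − (0.61000)² = 0.14422.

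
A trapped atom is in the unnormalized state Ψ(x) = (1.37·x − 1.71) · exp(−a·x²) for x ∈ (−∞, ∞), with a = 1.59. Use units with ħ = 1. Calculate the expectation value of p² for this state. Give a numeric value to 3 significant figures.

p² Ψ = −ħ² d²Ψ/dx²; ⟨p²⟩ = −ħ² ∫ Ψ*·Ψ'' dx / ∫|Ψ|² dx.
Expand each integrand as polynomial × e^(−2ax²) and use ∫x^(2j)·e^(−2ax²) dx = (2j−1)!!/(4a)^j · √(π/(2a)), odd powers → 0; here √(π/(2a)) = 0.99394. Differentiate with the product rule, d/dx e^(−ax²) = −2ax·e^(−ax²).
State is unnormalized: ∫|Ψ|² dx = 3.1997, and ∫Ψ*·(−ħ² Ψ'') dx = 6.0203, so ⟨p²⟩ = 6.0203 / 3.1997.
⟨p²⟩ = 1.8815.

1.88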